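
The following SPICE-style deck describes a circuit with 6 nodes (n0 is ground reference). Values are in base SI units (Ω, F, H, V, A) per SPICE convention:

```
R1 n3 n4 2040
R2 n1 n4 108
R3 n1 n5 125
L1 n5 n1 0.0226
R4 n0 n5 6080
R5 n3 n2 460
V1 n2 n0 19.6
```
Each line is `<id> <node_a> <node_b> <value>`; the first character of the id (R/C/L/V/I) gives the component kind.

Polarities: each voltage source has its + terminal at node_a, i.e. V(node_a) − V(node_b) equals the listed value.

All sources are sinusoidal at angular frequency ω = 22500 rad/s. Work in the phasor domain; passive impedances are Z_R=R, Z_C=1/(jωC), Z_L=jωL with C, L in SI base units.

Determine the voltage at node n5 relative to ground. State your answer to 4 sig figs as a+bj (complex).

13.53-0.04453j V

MNA unknowns: 5 node voltages V₁..V_5 plus 1 source current (V1)
R1: Y=0.0004902+0.000j on G[3,4]
R2: Y=0.009259+0.000j on G[1,4]
R3: Y=0.008000+0.000j on G[1,5]
L1: Y=0.000-0.001967j on G[5,1]
R4: Y=0.0001645+0.000j on G[0,5]
R5: Y=0.002174+0.000j on G[3,2]
V1: row V2−V0=19.6, i_V1 at 2,0
solve → V1=13.80+0.01910j, V2=19.60+0.000j, V3=18.58+0.003369j, V4=14.04+0.01831j, V5=13.53-0.04453j
aux → i_V1=-0.002226+7.324e-06j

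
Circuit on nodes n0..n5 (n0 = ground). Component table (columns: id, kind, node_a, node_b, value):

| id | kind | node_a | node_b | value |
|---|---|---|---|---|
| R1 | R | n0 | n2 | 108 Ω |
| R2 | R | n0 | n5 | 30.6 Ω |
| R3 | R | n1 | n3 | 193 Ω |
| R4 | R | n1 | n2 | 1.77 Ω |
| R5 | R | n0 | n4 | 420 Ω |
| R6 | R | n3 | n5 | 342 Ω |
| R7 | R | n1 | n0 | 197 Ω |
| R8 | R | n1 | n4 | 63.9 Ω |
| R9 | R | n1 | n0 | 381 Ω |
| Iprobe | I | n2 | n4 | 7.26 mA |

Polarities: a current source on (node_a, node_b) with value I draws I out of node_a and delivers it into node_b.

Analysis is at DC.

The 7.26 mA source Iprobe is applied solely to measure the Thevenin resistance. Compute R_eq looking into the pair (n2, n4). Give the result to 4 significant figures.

R_eq = 57.85 Ω

Apply KCL at each of the 5 non-ground nodes and solve the resulting linear system.
Node n1: branches {R3, R4, R7, R8, R9} → V_1 = -0.04077
Node n2: branches {R1, R4, Iprobe} → V_2 = -0.05275
Node n3: branches {R3, R6} → V_3 = -0.02686
Node n4: branches {R5, R8, Iprobe} → V_4 = 0.3673
Node n5: branches {R2, R6} → V_5 = -0.002206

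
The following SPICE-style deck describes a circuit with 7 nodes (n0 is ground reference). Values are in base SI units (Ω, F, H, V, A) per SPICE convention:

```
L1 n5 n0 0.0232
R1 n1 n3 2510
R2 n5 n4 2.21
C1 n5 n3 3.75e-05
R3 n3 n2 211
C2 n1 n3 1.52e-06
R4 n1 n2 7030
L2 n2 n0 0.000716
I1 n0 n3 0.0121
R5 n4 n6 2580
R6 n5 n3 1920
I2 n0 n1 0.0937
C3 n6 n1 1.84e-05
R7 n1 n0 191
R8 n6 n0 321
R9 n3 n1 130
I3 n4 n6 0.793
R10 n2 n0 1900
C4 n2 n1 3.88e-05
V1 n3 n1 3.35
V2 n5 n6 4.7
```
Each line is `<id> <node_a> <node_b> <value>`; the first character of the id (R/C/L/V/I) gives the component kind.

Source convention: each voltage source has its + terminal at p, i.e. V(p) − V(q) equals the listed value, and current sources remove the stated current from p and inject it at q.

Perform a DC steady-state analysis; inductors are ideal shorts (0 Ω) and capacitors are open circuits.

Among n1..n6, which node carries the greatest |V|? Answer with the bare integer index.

3

Apply KCL at each of the 6 non-ground nodes and solve the resulting linear system.
Node n1: branches {R1, C2, R4, I2, C3, R7, R9, C4, V1} → V_1 = 8.289
Node n2: branches {R3, R4, L2, R10, C4} → V_2 = 0.000
Node n3: branches {R1, C1, R3, C2, I1, R6, R9, V1} → V_3 = 11.64
Node n4: branches {R2, R5, I3} → V_4 = -1.755
Node n5: branches {L1, R2, C1, R6, V2} → V_5 = 0.000
Node n6: branches {R5, C3, R8, I3, V2} → V_6 = -4.700
Source currents: i(L1)=0.02070, i(L2)=0.05634, i(V1)=-0.07623, i(V2)=-0.8088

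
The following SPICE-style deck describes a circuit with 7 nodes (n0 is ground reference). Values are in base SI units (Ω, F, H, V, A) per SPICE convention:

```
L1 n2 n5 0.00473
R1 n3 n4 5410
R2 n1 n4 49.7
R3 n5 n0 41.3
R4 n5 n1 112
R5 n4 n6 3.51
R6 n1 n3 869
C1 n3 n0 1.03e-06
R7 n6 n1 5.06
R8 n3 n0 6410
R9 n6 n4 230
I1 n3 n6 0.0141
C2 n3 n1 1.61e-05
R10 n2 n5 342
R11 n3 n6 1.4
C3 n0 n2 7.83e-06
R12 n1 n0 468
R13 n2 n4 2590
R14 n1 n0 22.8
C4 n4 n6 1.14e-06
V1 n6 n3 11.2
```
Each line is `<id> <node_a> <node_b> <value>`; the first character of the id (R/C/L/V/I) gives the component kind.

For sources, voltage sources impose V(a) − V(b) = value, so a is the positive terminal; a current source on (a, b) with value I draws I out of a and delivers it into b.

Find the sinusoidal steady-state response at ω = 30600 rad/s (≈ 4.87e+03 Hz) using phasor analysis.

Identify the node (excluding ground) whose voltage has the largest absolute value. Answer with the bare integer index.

6

MNA unknowns: 6 node voltages V₁..V_6 plus 1 source current (V1)
L1: Y=0.000-0.006909j on G[2,5]
R1: Y=0.0001848+0.000j on G[3,4]
R2: Y=0.02012+0.000j on G[1,4]
R3: Y=0.02421+0.000j on G[5,0]
R4: Y=0.008929+0.000j on G[5,1]
R5: Y=0.2849+0.000j on G[4,6]
R6: Y=0.001151+0.000j on G[1,3]
C1: Y=0.000+0.03152j on G[3,0]
R7: Y=0.1976+0.000j on G[6,1]
R8: Y=0.0001560+0.000j on G[3,0]
R9: Y=0.004348+0.000j on G[6,4]
I1: z[3]−=0.0141, z[6]+=0.0141
C2: Y=0.000+0.4927j on G[3,1]
R10: Y=0.002924+0.000j on G[2,5]
R11: Y=0.7143+0.000j on G[3,6]
C3: Y=0.000+0.2396j on G[0,2]
R12: Y=0.002137+0.000j on G[1,0]
R13: Y=0.0003861+0.000j on G[2,4]
R14: Y=0.04386+0.000j on G[1,0]
C4: Y=0.000+0.03488j on G[4,6]
V1: row V6−V3=11.2, i_V1 at 6,3
solve → V1=2.117-0.2345j, V2=-0.008511-0.02580j, V3=0.3585+3.681j, V4=10.90+3.496j, V5=0.5110+0.03937j, V6=11.56+3.681j
aux → i_V1=-10.03-0.8501j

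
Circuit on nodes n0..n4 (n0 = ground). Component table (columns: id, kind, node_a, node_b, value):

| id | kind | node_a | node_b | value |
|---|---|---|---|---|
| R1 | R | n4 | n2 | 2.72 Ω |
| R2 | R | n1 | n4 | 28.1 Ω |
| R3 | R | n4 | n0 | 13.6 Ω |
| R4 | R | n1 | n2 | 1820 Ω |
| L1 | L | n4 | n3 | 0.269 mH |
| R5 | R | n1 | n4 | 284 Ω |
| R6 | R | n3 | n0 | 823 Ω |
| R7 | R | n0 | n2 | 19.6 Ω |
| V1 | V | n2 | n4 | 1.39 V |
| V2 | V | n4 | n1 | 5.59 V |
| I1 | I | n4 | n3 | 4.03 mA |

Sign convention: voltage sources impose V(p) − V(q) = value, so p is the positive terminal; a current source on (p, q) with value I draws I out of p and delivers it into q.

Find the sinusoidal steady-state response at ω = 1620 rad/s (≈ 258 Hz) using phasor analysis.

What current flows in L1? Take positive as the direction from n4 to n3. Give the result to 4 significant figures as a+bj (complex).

-0.004715+2.473e-06j A

Element admittances at ω=1620 rad/s:
  Y(R1) = 0.3676+0.000j S between n4,n2
  Y(R2) = 0.03559+0.000j S between n1,n4
  Y(R3) = 0.07353+0.000j S between n4,n0
  Y(R4) = 0.0005495+0.000j S between n1,n2
  Y(L1) = 0.000-2.295j S between n4,n3
  Y(R5) = 0.003521+0.000j S between n1,n4
  Y(R6) = 0.001215+0.000j S between n3,n0
  Y(R7) = 0.05102+0.000j S between n0,n2
  V1: constraint V(n2)−V(n4) = 1.39
  V2: constraint V(n4)−V(n1) = 5.59
  I1: injects 0.00403 A into n3 (from n4)
Assemble and solve the 6×6 MNA system:
  V(n1)=-6.154-1.985e-05j  V(n2)=0.8261-1.985e-05j  V(n3)=-0.5639+0.002035j  V(n4)=-0.5639-1.985e-05j
  i(V1)=-0.5570+1.013e-06j  i(V2)=-0.2225+0.000j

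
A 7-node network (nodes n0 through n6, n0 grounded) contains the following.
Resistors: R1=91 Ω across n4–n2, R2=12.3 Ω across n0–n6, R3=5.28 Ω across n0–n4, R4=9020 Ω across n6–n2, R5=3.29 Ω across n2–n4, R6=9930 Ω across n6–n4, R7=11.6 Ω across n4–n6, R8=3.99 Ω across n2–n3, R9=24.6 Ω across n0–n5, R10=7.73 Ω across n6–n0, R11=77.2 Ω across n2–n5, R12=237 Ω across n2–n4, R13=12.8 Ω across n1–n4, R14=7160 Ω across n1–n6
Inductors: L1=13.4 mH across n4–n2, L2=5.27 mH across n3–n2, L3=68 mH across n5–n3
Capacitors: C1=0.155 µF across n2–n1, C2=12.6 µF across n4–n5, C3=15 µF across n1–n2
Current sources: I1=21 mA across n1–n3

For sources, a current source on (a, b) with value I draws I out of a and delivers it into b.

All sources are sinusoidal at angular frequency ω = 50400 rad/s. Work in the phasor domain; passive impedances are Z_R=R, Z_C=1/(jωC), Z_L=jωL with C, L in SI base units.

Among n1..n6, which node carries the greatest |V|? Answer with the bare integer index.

MNA unknowns: 6 node voltages V₁..V_6
R1: Y=0.01099+0.000j on G[4,2]
R2: Y=0.08130+0.000j on G[0,6]
R3: Y=0.1894+0.000j on G[0,4]
L1: Y=0.000-0.001481j on G[4,2]
C1: Y=0.000+0.007812j on G[2,1]
R4: Y=0.0001109+0.000j on G[6,2]
R5: Y=0.3040+0.000j on G[2,4]
R6: Y=0.0001007+0.000j on G[6,4]
L2: Y=0.000-0.003765j on G[3,2]
L3: Y=0.000-0.0002918j on G[5,3]
R7: Y=0.08621+0.000j on G[4,6]
C2: Y=0.000+0.6350j on G[4,5]
R8: Y=0.2506+0.000j on G[2,3]
R9: Y=0.04065+0.000j on G[0,5]
R10: Y=0.1294+0.000j on G[6,0]
R11: Y=0.01295+0.000j on G[2,5]
R12: Y=0.004219+0.000j on G[2,4]
R13: Y=0.07812+0.000j on G[1,4]
C3: Y=0.000+0.7560j on G[1,2]
R14: Y=0.0001397+0.000j on G[1,6]
I1: z[1]−=0.021, z[3]+=0.021
solve → V1=-0.001801+0.02216j, V2=0.0004700-0.005149j, V3=0.08424-0.003792j, V4=2.030e-05-3.613e-06j, V5=-0.0001217-2.174e-05j, V6=5.224e-06+7.442e-06j

3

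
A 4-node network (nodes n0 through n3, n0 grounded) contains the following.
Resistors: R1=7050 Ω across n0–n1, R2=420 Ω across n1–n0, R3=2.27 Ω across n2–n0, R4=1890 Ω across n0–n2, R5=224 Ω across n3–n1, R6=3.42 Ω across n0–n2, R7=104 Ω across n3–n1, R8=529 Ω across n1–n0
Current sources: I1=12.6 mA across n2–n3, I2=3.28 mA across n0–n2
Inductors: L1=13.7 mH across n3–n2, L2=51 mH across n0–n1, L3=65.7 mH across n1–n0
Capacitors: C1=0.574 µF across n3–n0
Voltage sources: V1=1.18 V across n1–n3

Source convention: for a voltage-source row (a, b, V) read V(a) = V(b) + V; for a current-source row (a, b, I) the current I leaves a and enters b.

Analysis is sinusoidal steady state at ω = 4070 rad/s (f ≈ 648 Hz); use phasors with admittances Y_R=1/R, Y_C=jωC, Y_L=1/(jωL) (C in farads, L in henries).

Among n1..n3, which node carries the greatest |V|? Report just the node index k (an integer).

1

MNA unknowns: 3 node voltages V₁..V_3 plus 1 source current (V1)
R1: Y=0.0001418+0.000j on G[0,1]
I1: z[2]−=0.0126, z[3]+=0.0126
L1: Y=0.000-0.01793j on G[3,2]
L2: Y=0.000-0.004818j on G[0,1]
R2: Y=0.002381+0.000j on G[1,0]
R3: Y=0.4405+0.000j on G[2,0]
I2: z[0]−=0.00328, z[2]+=0.00328
C1: Y=0.000+0.002336j on G[3,0]
R4: Y=0.0005291+0.000j on G[0,2]
R5: Y=0.004464+0.000j on G[3,1]
R6: Y=0.2924+0.000j on G[0,2]
L3: Y=0.000-0.003740j on G[1,0]
R7: Y=0.009615+0.000j on G[3,1]
R8: Y=0.001890+0.000j on G[1,0]
V1: row V1−V3=1.18, i_V1 at 1,3
solve → V1=0.8280+0.3767j, V2=-0.003705+0.008516j, V3=-0.3520+0.3767j
aux → i_V1=-0.02349+0.005424j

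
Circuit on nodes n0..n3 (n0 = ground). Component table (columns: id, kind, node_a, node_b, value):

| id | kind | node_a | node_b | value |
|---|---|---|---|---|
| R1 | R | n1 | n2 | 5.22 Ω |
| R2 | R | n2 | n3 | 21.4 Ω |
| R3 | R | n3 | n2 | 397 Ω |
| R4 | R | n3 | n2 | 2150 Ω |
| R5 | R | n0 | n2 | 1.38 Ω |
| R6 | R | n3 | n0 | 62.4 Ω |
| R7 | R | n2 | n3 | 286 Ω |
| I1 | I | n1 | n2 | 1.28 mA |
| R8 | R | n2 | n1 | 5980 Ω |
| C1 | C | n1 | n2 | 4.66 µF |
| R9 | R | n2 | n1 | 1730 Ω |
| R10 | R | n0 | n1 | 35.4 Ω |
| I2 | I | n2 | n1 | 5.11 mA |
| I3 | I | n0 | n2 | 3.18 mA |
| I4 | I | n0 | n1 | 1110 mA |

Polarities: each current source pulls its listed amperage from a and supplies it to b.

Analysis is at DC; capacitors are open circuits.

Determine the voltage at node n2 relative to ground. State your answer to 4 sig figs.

Apply KCL at each of the 3 non-ground nodes and solve the resulting linear system.
Node n1: branches {R1, I1, R8, C1, R9, R10, I2, I4} → V_1 = 6.161
Node n2: branches {R1, R2, R3, R4, R5, R7, I1, R8, C1, R9, I2, I3} → V_2 = 1.274
Node n3: branches {R2, R3, R4, R6, R7} → V_3 = 0.9794

1.274 V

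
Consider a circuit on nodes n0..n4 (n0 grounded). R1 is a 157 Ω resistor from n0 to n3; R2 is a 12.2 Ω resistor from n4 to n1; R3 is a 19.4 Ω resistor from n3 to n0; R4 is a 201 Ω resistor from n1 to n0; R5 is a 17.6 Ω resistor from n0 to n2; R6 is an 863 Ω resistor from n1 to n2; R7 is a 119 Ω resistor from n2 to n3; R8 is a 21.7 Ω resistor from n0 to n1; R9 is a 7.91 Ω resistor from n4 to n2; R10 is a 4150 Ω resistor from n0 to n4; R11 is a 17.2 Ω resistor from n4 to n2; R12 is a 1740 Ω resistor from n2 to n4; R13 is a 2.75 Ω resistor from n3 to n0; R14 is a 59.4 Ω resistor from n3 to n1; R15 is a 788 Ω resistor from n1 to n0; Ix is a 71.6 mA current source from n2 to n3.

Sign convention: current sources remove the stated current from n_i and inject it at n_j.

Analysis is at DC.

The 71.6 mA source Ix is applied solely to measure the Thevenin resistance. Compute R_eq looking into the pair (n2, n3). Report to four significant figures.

R_eq = 11.89 Ω

Element admittances at DC:
  Y(R1) = 0.006369 S between n0,n3
  Y(R2) = 0.08197 S between n4,n1
  Y(R3) = 0.05155 S between n3,n0
  Y(R4) = 0.004975 S between n1,n0
  Y(R5) = 0.05682 S between n0,n2
  Y(R6) = 0.001159 S between n1,n2
  Y(R7) = 0.008403 S between n2,n3
  Y(R8) = 0.04608 S between n0,n1
  Y(R9) = 0.1264 S between n4,n2
  Y(R10) = 0.0002410 S between n0,n4
  Y(R11) = 0.05814 S between n4,n2
  Y(R12) = 0.0005747 S between n2,n4
  Y(R13) = 0.3636 S between n3,n0
  Y(R14) = 0.01684 S between n3,n1
  Y(R15) = 0.001269 S between n1,n0
  Ix: injects 0.0716 A into n3 (from n2)
Assemble and solve the 4×4 MNA system:
  V(n1)=-0.3084  V(n2)=-0.7163  V(n3)=0.1352  V(n4)=-0.5906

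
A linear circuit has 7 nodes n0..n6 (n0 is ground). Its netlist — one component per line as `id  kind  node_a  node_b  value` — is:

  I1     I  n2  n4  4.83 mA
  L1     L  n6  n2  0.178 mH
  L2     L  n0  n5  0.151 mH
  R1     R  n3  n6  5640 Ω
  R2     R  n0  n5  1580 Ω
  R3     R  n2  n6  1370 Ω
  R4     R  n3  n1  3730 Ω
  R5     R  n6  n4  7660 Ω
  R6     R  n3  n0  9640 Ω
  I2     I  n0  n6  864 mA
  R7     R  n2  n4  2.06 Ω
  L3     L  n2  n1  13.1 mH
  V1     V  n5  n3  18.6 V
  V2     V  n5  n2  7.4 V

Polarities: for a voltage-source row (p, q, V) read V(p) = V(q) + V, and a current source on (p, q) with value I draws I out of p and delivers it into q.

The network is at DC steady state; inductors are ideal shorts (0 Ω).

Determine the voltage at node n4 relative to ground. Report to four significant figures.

-7.390 V

Apply KCL at each of the 6 non-ground nodes and solve the resulting linear system.
Node n1: branches {R4, L3} → V_1 = -7.400
Node n2: branches {I1, L1, R3, R7, L3, V2} → V_2 = -7.400
Node n3: branches {R1, R4, R6, V1} → V_3 = -18.60
Node n4: branches {I1, R5, R7} → V_4 = -7.390
Node n5: branches {L2, R2, V1, V2} → V_5 = 0.000
Node n6: branches {L1, R1, R3, R5, I2} → V_6 = -7.400
Source currents: i(L1)=0.8620, i(L2)=-0.8659, i(L3)=0.003003, i(V1)=-0.006918, i(V2)=-0.8590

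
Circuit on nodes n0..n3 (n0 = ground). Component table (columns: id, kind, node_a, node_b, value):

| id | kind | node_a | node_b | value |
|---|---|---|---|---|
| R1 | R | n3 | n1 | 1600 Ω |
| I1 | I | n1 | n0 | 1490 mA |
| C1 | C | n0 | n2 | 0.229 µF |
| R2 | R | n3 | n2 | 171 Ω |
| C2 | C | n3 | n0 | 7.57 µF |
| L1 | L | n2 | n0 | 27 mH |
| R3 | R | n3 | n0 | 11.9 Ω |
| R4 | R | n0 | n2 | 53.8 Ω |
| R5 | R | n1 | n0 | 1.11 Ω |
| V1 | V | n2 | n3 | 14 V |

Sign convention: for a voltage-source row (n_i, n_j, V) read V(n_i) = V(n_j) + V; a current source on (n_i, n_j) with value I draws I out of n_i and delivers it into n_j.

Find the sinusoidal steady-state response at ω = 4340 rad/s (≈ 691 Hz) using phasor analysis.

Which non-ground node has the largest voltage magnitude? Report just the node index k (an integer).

Element admittances at ω=4340 rad/s:
  Y(R1) = 0.0006250+0.000j S between n3,n1
  I1: injects 1.49 A into n0 (from n1)
  Y(C1) = 0.000+0.0009939j S between n0,n2
  Y(R2) = 0.005848+0.000j S between n3,n2
  Y(C2) = 0.000+0.03285j S between n3,n0
  Y(L1) = 0.000-0.008534j S between n2,n0
  Y(R3) = 0.08403+0.000j S between n3,n0
  Y(R4) = 0.01859+0.000j S between n0,n2
  Y(R5) = 0.9009+0.000j S between n1,n0
  V1: constraint V(n2)−V(n3) = 14
Assemble and solve the 4×4 MNA system:
  V(n1)=-1.654+0.001074j  V(n2)=11.85+1.550j  V(n3)=-2.150+1.550j
  i(V1)=-0.3138+0.06054j

2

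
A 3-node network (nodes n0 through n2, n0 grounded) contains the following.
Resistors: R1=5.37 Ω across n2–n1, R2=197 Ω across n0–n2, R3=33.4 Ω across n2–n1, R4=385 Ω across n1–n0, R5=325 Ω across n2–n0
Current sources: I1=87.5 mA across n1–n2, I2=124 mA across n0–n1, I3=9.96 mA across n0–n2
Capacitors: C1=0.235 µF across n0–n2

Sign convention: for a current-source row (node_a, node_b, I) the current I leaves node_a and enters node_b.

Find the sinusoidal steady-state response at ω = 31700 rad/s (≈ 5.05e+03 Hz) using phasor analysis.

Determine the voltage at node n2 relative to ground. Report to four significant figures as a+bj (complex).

Element admittances at ω=31700 rad/s:
  Y(R1) = 0.1862+0.000j S between n2,n1
  Y(R2) = 0.005076+0.000j S between n0,n2
  Y(R3) = 0.02994+0.000j S between n2,n1
  I1: injects 0.0875 A into n2 (from n1)
  Y(R4) = 0.002597+0.000j S between n1,n0
  Y(R5) = 0.003077+0.000j S between n2,n0
  I2: injects 0.124 A into n1 (from n0)
  Y(C1) = 0.000+0.007450j S between n0,n2
  I3: injects 0.00996 A into n2 (from n0)
Assemble and solve the 2×2 MNA system:
  V(n1)=8.467-5.768j  V(n2)=8.400-5.837j

8.400-5.837j V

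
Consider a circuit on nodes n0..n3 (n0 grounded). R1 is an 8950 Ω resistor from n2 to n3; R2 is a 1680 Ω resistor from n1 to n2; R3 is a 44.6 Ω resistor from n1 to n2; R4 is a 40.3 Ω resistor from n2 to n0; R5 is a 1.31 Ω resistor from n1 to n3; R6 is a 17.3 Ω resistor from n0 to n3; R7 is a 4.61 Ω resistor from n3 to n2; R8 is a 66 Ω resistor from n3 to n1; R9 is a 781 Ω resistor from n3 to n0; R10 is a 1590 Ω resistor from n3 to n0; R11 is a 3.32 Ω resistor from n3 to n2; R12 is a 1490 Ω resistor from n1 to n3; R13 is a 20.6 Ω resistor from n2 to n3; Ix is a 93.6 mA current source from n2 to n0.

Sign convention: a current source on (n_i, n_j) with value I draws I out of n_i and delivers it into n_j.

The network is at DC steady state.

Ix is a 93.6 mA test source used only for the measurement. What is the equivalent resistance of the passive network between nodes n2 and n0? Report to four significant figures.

Element admittances at DC:
  Y(R1) = 0.0001117 S between n2,n3
  Y(R2) = 0.0005952 S between n1,n2
  Y(R3) = 0.02242 S between n1,n2
  Y(R4) = 0.02481 S between n2,n0
  Y(R5) = 0.7634 S between n1,n3
  Y(R6) = 0.05780 S between n0,n3
  Y(R7) = 0.2169 S between n3,n2
  Y(R8) = 0.01515 S between n3,n1
  Y(R9) = 0.001280 S between n3,n0
  Y(R10) = 0.0006289 S between n3,n0
  Y(R11) = 0.3012 S between n3,n2
  Y(R12) = 0.0006711 S between n1,n3
  Y(R13) = 0.04854 S between n2,n3
  Ix: injects 0.0936 A into n0 (from n2)
Assemble and solve the 3×3 MNA system:
  V(n1)=-1.078  V(n2)=-1.184  V(n3)=-1.075

R_eq = 12.65 Ω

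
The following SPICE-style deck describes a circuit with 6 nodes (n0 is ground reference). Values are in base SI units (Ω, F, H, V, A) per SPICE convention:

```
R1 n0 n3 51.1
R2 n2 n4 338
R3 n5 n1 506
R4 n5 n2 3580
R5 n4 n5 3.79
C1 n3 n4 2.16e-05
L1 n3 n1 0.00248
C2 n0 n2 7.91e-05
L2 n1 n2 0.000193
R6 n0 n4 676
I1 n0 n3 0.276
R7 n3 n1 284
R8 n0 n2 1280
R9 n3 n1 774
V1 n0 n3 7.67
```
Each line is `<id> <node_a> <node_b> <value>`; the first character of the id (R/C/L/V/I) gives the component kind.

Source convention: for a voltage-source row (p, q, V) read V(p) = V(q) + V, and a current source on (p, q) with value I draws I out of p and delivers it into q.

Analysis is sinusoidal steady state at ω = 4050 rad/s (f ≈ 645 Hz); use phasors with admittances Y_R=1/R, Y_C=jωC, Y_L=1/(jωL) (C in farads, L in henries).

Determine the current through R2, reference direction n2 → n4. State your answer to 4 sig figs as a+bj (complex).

Apply KCL at each of the 5 non-ground nodes and solve the resulting linear system.
Node n1: branches {R3, L1, L2, R7, R9} → V_1 = 2.301+0.3557j
Node n2: branches {R2, R4, C2, L2, R8} → V_2 = 3.074+0.4360j
Node n3: branches {R1, C1, L1, I1, R7, R9, V1} → V_3 = -7.670+0.000j
Node n4: branches {R2, R5, C1, R6} → V_4 = -7.589-0.7442j
Node n5: branches {R3, R4, R5} → V_5 = -7.504-0.7348j
Source currents: i(V1)=-0.5746+0.9839j

0.03155+0.003492j A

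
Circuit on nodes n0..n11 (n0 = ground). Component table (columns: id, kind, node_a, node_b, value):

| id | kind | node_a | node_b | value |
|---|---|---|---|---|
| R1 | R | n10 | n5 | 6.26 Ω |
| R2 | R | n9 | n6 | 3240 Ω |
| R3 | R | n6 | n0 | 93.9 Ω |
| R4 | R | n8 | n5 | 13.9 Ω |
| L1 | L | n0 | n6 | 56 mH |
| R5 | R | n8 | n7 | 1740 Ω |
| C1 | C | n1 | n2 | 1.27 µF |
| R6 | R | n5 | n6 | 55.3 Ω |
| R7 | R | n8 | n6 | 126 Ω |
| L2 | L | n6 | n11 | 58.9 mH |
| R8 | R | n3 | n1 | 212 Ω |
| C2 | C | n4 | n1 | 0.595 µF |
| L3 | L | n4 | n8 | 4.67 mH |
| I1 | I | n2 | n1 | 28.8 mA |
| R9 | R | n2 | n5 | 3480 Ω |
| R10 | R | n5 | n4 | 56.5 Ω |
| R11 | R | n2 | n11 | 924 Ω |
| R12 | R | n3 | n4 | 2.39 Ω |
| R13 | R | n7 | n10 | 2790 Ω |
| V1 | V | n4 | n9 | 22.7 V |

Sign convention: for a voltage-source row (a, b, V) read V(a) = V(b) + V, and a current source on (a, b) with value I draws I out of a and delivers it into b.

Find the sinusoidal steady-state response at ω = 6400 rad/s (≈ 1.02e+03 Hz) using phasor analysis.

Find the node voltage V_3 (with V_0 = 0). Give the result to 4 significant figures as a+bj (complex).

0.3956-0.05349j V

Element admittances at ω=6400 rad/s:
  Y(R1) = 0.1597+0.000j S between n10,n5
  Y(R2) = 0.0003086+0.000j S between n9,n6
  Y(R3) = 0.01065+0.000j S between n6,n0
  Y(R4) = 0.07194+0.000j S between n8,n5
  Y(L1) = 0.000-0.002790j S between n0,n6
  Y(R5) = 0.0005747+0.000j S between n8,n7
  Y(C1) = 0.000+0.008128j S between n1,n2
  Y(R6) = 0.01808+0.000j S between n5,n6
  Y(R7) = 0.007937+0.000j S between n8,n6
  Y(L2) = 0.000-0.002653j S between n6,n11
  Y(R8) = 0.004717+0.000j S between n3,n1
  Y(C2) = 0.000+0.003808j S between n4,n1
  Y(L3) = 0.000-0.03346j S between n4,n8
  I1: injects 0.0288 A into n1 (from n2)
  Y(R9) = 0.0002874+0.000j S between n2,n5
  Y(R10) = 0.01770+0.000j S between n5,n4
  Y(R11) = 0.001082+0.000j S between n2,n11
  Y(R12) = 0.4184+0.000j S between n3,n4
  Y(R13) = 0.0003584+0.000j S between n7,n10
  V1: constraint V(n4)−V(n9) = 22.7
Assemble and solve the 12×12 MNA system:
  V(n1)=-0.07089-0.5167j  V(n2)=-0.5607+3.078j  V(n3)=0.3956-0.05349j  V(n4)=0.4009-0.04827j  V(n5)=0.2334-0.1017j  V(n6)=0.000+0.000j  V(n7)=0.2461-0.1333j  V(n8)=0.2540-0.1530j  V(n9)=-22.30-0.04827j  V(n10)=0.2335-0.1018j  V(n11)=-1.156+0.2430j
  i(V1)=-0.006882-1.490e-05j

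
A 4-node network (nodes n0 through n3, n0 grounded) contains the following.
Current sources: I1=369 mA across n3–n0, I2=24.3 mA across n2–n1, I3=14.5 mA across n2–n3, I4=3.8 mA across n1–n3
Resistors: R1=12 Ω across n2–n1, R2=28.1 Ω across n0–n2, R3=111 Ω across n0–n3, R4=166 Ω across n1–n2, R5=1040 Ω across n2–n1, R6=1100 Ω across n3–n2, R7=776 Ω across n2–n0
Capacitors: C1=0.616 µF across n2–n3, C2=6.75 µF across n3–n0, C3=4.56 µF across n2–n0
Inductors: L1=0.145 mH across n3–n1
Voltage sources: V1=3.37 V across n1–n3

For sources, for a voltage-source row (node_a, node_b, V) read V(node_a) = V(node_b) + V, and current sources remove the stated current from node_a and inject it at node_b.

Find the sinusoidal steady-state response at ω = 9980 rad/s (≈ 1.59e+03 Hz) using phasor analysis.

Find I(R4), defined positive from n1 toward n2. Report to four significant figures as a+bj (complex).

-0.001191+0.01032j A

Element admittances at ω=9980 rad/s:
  I1: injects 0.369 A into n0 (from n3)
  I2: injects 0.0243 A into n1 (from n2)
  I3: injects 0.0145 A into n3 (from n2)
  Y(R1) = 0.08333+0.000j S between n2,n1
  Y(C1) = 0.000+0.006148j S between n2,n3
  Y(C2) = 0.000+0.06736j S between n3,n0
  I4: injects 0.0038 A into n3 (from n1)
  Y(R2) = 0.03559+0.000j S between n0,n2
  Y(R3) = 0.009009+0.000j S between n0,n3
  Y(C3) = 0.000+0.04551j S between n2,n0
  Y(R4) = 0.006024+0.000j S between n1,n2
  Y(R5) = 0.0009615+0.000j S between n2,n1
  Y(R6) = 0.0009091+0.000j S between n3,n2
  Y(L1) = 0.000-0.6910j S between n3,n1
  Y(R7) = 0.001289+0.000j S between n2,n0
  V1: constraint V(n1)−V(n3) = 3.37
Assemble and solve the 4×4 MNA system:
  V(n1)=0.8279+4.092j  V(n2)=1.026+2.379j  V(n3)=-2.542+4.092j
  i(V1)=0.03835+2.174j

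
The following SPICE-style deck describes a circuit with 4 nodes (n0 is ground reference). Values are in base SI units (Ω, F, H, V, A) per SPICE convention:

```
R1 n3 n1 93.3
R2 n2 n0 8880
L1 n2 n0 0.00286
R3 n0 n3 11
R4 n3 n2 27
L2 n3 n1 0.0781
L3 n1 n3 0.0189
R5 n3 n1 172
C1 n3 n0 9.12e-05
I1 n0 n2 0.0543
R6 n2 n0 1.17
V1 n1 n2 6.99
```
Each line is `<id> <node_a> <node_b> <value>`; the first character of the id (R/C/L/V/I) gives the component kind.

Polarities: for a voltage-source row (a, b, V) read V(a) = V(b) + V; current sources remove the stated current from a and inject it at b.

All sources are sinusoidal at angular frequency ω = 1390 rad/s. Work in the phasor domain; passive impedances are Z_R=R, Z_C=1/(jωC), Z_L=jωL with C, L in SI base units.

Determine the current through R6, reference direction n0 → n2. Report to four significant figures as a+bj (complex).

Element admittances at ω=1390 rad/s:
  Y(R1) = 0.01072+0.000j S between n3,n1
  Y(R2) = 0.0001126+0.000j S between n2,n0
  Y(L1) = 0.000-0.2515j S between n2,n0
  Y(R3) = 0.09091+0.000j S between n0,n3
  Y(R4) = 0.03704+0.000j S between n3,n2
  Y(L2) = 0.000-0.009212j S between n3,n1
  Y(L3) = 0.000-0.03806j S between n1,n3
  Y(R5) = 0.005814+0.000j S between n3,n1
  Y(C1) = 0.000+0.1268j S between n3,n0
  I1: injects 0.0543 A into n2 (from n0)
  Y(R6) = 0.8547+0.000j S between n2,n0
  V1: constraint V(n1)−V(n2) = 6.99
Assemble and solve the 4×4 MNA system:
  V(n1)=6.742+0.1825j  V(n2)=-0.2483+0.1825j  V(n3)=-0.3140-1.966j
  i(V1)=-0.2182+0.2981j

0.2122-0.1560j A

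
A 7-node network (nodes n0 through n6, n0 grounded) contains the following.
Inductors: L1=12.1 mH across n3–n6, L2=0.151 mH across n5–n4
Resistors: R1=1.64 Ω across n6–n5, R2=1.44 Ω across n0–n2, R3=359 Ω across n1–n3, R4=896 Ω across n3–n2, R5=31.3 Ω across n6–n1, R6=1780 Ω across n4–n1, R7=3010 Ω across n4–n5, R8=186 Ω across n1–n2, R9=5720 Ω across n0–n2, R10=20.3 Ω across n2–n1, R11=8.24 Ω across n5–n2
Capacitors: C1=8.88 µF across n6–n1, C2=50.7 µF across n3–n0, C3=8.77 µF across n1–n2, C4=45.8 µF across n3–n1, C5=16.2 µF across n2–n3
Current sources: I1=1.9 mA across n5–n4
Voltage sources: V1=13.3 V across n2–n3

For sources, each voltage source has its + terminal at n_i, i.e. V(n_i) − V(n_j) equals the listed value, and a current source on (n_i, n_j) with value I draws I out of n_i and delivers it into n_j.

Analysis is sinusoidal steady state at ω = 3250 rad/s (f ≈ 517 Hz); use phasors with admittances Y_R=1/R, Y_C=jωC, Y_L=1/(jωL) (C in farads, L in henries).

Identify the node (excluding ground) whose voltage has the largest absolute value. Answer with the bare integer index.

3

MNA unknowns: 6 node voltages V₁..V_6 plus 1 source current (V1)
L1: Y=0.000-0.02543j on G[3,6]
L2: Y=0.000-2.038j on G[5,4]
R1: Y=0.6098+0.000j on G[6,5]
C1: Y=0.000+0.02886j on G[6,1]
R2: Y=0.6944+0.000j on G[0,2]
R3: Y=0.002786+0.000j on G[1,3]
R4: Y=0.001116+0.000j on G[3,2]
R5: Y=0.03195+0.000j on G[6,1]
R6: Y=0.0005618+0.000j on G[4,1]
R7: Y=0.0003322+0.000j on G[4,5]
C2: Y=0.000+0.1648j on G[3,0]
I1: z[5]−=0.0019, z[4]+=0.0019
C3: Y=0.000+0.02850j on G[1,2]
R8: Y=0.005376+0.000j on G[1,2]
C4: Y=0.000+0.1489j on G[3,1]
R9: Y=0.0001748+0.000j on G[0,2]
C5: Y=0.000+0.05265j on G[2,3]
R10: Y=0.04926+0.000j on G[2,1]
R11: Y=0.1214+0.000j on G[5,2]
V1: row V2−V3=13.3, i_V1 at 2,3
solve → V1=-7.659-0.2788j, V2=0.7085+2.987j, V3=-12.59+2.987j, V4=-0.4021+2.955j, V5=-0.4030+2.956j, V6=-0.6176+2.953j
aux → i_V1=-1.006-3.196j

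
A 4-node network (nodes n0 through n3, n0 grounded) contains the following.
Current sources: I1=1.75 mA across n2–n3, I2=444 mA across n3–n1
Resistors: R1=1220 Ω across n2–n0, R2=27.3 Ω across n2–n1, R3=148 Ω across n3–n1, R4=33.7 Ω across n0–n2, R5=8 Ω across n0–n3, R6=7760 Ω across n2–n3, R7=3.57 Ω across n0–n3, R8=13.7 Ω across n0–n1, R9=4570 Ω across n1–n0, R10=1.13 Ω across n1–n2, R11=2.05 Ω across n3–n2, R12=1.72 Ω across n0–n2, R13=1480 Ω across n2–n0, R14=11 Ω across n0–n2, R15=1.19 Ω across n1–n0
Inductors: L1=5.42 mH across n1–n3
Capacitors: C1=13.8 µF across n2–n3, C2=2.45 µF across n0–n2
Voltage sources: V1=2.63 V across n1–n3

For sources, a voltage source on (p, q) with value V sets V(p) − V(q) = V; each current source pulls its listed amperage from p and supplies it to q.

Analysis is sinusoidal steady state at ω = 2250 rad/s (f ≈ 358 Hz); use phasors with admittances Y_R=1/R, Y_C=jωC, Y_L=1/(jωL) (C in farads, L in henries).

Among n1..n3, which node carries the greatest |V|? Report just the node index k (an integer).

MNA unknowns: 3 node voltages V₁..V_3 plus 1 source current (V1)
I1: z[2]−=0.00175, z[3]+=0.00175
R1: Y=0.0008197+0.000j on G[2,0]
R2: Y=0.03663+0.000j on G[2,1]
R3: Y=0.006757+0.000j on G[3,1]
R4: Y=0.02967+0.000j on G[0,2]
L1: Y=0.000-0.08200j on G[1,3]
I2: z[3]−=0.444, z[1]+=0.444
R5: Y=0.1250+0.000j on G[0,3]
R6: Y=0.0001289+0.000j on G[2,3]
R7: Y=0.2801+0.000j on G[0,3]
R8: Y=0.07299+0.000j on G[0,1]
R9: Y=0.0002188+0.000j on G[1,0]
R10: Y=0.8850+0.000j on G[1,2]
C1: Y=0.000+0.03105j on G[2,3]
R11: Y=0.4878+0.000j on G[3,2]
C2: Y=0.000+0.005513j on G[0,2]
R12: Y=0.5814+0.000j on G[0,2]
R13: Y=0.0006757+0.000j on G[2,0]
R14: Y=0.09091+0.000j on G[0,2]
R15: Y=0.8403+0.000j on G[1,0]
V1: row V1−V3=2.63, i_V1 at 1,3
solve → V1=0.8353+0.01018j, V2=-0.05140-0.01869j, V3=-1.795+0.01018j
aux → i_V1=-1.154+0.1797j

3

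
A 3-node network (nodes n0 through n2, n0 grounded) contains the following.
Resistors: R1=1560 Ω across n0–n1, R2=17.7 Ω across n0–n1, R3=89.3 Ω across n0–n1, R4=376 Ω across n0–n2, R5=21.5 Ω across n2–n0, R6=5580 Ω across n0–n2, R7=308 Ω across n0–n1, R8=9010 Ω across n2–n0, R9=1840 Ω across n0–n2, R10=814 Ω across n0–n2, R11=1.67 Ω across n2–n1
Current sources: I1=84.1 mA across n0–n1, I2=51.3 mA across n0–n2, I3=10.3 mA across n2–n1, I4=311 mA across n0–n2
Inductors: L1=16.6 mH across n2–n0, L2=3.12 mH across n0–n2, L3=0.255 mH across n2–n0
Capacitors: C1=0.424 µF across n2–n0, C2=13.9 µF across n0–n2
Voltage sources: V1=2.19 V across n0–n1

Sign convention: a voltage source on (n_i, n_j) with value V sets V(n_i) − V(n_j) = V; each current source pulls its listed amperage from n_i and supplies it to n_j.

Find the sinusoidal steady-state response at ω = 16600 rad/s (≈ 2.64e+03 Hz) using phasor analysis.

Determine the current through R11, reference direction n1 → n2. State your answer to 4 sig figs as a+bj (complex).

Apply KCL at each of the 2 non-ground nodes and solve the resulting linear system.
Node n1: branches {R1, I1, R2, R3, R7, I3, R11, V1} → V_1 = -2.190+0.000j
Node n2: branches {R4, I2, R5, R6, R8, R9, I3, L1, I4, L2, R10, L3, C1, C2, R11} → V_2 = -1.474-0.04853j
Source currents: i(V1)=-0.6797+0.02906j

-0.4286+0.02906j A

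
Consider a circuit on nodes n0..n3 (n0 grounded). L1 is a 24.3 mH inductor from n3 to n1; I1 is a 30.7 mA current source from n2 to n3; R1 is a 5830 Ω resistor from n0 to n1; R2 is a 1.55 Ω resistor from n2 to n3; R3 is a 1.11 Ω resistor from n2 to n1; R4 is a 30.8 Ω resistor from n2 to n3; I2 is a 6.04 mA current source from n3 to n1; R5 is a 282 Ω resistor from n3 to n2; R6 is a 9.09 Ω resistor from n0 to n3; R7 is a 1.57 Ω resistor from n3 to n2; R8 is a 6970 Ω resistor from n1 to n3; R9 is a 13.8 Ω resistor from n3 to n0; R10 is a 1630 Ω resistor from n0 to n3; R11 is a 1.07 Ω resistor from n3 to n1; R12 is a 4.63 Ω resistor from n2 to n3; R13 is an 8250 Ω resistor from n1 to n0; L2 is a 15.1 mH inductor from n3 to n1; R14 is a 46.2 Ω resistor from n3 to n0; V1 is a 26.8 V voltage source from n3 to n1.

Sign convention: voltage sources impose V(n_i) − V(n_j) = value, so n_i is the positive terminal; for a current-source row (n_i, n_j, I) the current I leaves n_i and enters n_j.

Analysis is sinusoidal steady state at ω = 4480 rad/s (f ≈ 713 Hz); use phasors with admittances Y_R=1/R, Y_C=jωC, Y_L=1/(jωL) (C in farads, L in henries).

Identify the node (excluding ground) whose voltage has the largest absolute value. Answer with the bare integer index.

1

MNA unknowns: 3 node voltages V₁..V_3 plus 1 source current (V1)
L1: Y=0.000-0.009186j on G[3,1]
I1: z[2]−=0.0307, z[3]+=0.0307
R1: Y=0.0001715+0.000j on G[0,1]
R2: Y=0.6452+0.000j on G[2,3]
R3: Y=0.9009+0.000j on G[2,1]
R4: Y=0.03247+0.000j on G[2,3]
I2: z[3]−=0.00604, z[1]+=0.00604
R5: Y=0.003546+0.000j on G[3,2]
R6: Y=0.1100+0.000j on G[0,3]
R7: Y=0.6369+0.000j on G[3,2]
R8: Y=0.0001435+0.000j on G[1,3]
R9: Y=0.07246+0.000j on G[3,0]
R10: Y=0.0006135+0.000j on G[0,3]
R11: Y=0.9346+0.000j on G[3,1]
R12: Y=0.2160+0.000j on G[2,3]
R13: Y=0.0001212+0.000j on G[1,0]
L2: Y=0.000-0.01478j on G[3,1]
R14: Y=0.02165+0.000j on G[3,0]
V1: row V3−V1=26.8, i_V1 at 3,1
solve → V1=-26.76+0.000j, V2=-9.890+0.000j, V3=0.03827+0.000j
aux → i_V1=-40.26+0.6423j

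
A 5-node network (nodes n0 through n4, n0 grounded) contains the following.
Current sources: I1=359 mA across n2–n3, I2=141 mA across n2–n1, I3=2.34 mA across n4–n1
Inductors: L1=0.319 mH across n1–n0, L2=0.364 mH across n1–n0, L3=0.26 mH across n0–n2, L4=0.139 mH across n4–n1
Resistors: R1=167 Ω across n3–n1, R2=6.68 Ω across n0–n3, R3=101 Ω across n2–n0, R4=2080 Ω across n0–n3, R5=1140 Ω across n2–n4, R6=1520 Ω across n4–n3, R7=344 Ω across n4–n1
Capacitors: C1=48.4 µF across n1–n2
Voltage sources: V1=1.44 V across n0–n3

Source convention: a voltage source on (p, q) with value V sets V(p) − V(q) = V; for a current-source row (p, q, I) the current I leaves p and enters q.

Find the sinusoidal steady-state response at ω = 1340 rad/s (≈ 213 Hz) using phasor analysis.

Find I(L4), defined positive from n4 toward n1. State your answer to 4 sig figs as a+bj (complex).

-0.003288-0.0002051j A

Apply KCL at each of the 4 non-ground nodes and solve the resulting linear system.
Node n1: branches {L1, I2, I3, R1, C1, L2, L4, R7} → V_1 = 0.0001041+0.03307j
Node n2: branches {I1, I2, C1, R3, R5, L3} → V_2 = -0.0007002-0.1790j
Node n3: branches {I1, R1, R2, R4, R6, V1} → V_3 = -1.440+0.000j
Node n4: branches {I3, R5, R6, L4, R7} → V_4 = 0.0001423+0.03246j
Source currents: i(V1)=-0.5848-0.0002194j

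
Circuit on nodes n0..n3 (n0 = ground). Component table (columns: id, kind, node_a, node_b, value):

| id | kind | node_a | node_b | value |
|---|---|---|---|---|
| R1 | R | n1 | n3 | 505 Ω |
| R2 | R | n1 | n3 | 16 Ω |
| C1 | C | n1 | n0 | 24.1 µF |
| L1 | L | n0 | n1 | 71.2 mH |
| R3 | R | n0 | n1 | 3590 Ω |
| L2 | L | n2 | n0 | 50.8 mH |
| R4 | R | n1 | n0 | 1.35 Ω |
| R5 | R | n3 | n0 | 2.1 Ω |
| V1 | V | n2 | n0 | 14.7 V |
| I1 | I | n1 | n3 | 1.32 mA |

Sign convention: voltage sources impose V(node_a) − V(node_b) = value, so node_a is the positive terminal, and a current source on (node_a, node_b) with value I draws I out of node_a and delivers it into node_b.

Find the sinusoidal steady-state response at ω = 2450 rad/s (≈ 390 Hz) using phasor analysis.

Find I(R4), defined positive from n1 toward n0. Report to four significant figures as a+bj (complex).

-0.001075+7.181e-05j A

MNA unknowns: 3 node voltages V₁..V_3 plus 1 source current (V1)
R1: Y=0.001980+0.000j on G[1,3]
R2: Y=0.06250+0.000j on G[1,3]
C1: Y=0.000+0.05905j on G[1,0]
L1: Y=0.000-0.005733j on G[0,1]
R3: Y=0.0002786+0.000j on G[0,1]
L2: Y=0.000-0.008035j on G[2,0]
R4: Y=0.7407+0.000j on G[1,0]
R5: Y=0.4762+0.000j on G[3,0]
V1: row V2−V0=14.7, i_V1 at 2,0
I1: z[1]−=0.00132, z[3]+=0.00132
solve → V1=-0.001451+9.694e-05j, V2=14.70+0.000j, V3=0.002268+1.156e-05j
aux → i_V1=0.000+0.1181j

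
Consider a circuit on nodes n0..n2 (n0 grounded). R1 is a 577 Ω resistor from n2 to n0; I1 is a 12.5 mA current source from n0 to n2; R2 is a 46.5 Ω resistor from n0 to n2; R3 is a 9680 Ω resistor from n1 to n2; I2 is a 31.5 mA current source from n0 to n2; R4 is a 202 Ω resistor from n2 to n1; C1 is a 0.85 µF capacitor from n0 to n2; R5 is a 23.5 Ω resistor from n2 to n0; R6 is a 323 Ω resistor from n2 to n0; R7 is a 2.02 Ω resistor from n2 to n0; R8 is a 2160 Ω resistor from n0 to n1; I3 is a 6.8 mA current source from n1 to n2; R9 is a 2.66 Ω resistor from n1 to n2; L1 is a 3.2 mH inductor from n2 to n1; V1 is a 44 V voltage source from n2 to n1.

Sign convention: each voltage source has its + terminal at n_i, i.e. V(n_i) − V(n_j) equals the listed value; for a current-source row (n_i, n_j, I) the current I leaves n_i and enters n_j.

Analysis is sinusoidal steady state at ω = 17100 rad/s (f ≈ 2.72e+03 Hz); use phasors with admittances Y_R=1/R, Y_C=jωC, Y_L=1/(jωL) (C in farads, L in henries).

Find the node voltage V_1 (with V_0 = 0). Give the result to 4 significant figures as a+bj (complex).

Apply KCL at each of the 2 non-ground nodes and solve the resulting linear system.
Node n1: branches {R3, R4, R8, I3, R9, L1, V1} → V_1 = -43.89-0.002935j
Node n2: branches {R1, I1, R2, R3, I2, R4, C1, R5, R6, R7, I3, R9, L1, V1} → V_2 = 0.1140-0.002935j
Source currents: i(V1)=-16.78+0.8041j

-43.89-0.002935j V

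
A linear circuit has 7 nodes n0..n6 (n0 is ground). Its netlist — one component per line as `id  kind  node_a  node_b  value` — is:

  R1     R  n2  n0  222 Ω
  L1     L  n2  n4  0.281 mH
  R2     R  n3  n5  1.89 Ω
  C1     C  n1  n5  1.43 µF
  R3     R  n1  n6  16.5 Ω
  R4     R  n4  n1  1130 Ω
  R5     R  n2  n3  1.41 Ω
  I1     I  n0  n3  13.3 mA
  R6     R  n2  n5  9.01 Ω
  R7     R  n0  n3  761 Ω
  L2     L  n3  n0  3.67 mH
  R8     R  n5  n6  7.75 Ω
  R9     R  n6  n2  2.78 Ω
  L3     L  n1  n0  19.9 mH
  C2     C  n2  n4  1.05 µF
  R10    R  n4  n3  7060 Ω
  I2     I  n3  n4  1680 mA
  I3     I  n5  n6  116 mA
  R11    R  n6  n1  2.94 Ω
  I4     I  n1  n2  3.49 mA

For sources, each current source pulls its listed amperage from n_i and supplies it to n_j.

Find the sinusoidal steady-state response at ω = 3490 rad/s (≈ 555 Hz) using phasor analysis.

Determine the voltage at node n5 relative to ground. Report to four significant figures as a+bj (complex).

Apply KCL at each of the 6 non-ground nodes and solve the resulting linear system.
Node n1: branches {C1, R3, R4, L3, R11, I4} → V_1 = 1.540+0.1413j
Node n2: branches {R1, L1, R5, R6, R9, C2, I4} → V_2 = 1.741+0.06434j
Node n3: branches {R2, R5, I1, R7, L2, R10, I2} → V_3 = -0.2796+0.04855j
Node n4: branches {L1, R4, C2, R10, I2} → V_4 = 1.743+1.717j
Node n5: branches {R2, C1, R6, R8, I3} → V_5 = 0.1681+0.06830j
Node n6: branches {R3, R8, R9, I3, R11} → V_6 = 1.553+0.09961j

0.1681+0.06830j V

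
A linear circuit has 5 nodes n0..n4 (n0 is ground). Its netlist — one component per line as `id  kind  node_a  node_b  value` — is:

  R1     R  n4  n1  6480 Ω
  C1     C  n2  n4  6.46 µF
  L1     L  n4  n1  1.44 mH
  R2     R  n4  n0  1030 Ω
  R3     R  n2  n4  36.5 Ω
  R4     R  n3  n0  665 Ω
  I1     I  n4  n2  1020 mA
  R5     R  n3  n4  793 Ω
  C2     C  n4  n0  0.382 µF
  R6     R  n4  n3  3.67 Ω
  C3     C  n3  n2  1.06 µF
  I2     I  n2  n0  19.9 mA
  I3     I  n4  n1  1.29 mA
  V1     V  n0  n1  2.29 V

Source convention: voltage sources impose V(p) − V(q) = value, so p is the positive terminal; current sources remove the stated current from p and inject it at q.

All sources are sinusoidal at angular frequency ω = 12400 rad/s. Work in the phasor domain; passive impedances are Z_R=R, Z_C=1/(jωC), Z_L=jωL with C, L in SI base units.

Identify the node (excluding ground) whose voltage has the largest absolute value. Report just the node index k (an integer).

MNA unknowns: 4 node voltages V₁..V_4 plus 1 source current (V1)
R1: Y=0.0001543+0.000j on G[4,1]
C1: Y=0.000+0.08010j on G[2,4]
L1: Y=0.000-0.05600j on G[4,1]
R2: Y=0.0009709+0.000j on G[4,0]
R3: Y=0.02740+0.000j on G[2,4]
R4: Y=0.001504+0.000j on G[3,0]
I1: z[4]−=1.02, z[2]+=1.02
R5: Y=0.001261+0.000j on G[3,4]
C2: Y=0.000+0.004737j on G[4,0]
R6: Y=0.2725+0.000j on G[4,3]
C3: Y=0.000+0.01314j on G[3,2]
I2: z[2]−=0.0199, z[0]+=0.0199
I3: z[4]−=0.00129, z[1]+=0.00129
V1: row V0−V1=2.29, i_V1 at 0,1
solve → V1=-2.290+0.000j, V2=0.4459-10.14j, V3=-2.024-0.1860j, V4=-2.514-0.3057j
aux → i_V1=0.01586-0.01248j

2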